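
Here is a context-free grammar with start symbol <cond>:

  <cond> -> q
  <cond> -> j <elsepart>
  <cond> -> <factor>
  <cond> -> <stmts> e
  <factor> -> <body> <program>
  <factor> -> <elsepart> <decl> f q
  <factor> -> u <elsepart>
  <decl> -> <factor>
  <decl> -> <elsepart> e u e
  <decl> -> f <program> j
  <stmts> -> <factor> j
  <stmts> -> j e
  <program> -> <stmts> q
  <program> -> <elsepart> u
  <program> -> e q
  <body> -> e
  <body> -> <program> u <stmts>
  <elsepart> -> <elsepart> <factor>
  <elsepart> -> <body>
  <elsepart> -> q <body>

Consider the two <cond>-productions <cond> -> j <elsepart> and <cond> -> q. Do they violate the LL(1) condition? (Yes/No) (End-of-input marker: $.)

FIRST(j <elsepart>) = { j } and FIRST(q) = { q }.
The FIRST sets are disjoint and neither alternative is nullable — no conflict.

No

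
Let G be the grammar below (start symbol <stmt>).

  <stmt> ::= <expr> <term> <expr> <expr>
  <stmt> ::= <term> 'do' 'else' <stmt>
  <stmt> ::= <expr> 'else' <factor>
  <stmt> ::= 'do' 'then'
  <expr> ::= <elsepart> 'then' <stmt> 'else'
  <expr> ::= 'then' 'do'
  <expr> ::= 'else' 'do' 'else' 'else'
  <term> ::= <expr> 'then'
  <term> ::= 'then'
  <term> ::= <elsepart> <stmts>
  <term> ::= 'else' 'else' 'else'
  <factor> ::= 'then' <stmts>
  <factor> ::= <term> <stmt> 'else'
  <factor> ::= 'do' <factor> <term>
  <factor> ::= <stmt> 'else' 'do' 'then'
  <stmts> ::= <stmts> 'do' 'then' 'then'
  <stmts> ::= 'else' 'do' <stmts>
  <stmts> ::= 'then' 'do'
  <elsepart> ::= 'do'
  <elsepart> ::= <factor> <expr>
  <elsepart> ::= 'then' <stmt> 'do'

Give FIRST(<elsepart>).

<elsepart> ::= 'do' contributes {'do'}.
From <elsepart> ::= <factor> <expr>: add FIRST(<factor>) = { 'do', 'else', 'then' }.
<elsepart> ::= 'then' <stmt> 'do' contributes {'then'}.
Union: FIRST(<elsepart>) = { 'do', 'else', 'then' }.

{ 'do', 'else', 'then' }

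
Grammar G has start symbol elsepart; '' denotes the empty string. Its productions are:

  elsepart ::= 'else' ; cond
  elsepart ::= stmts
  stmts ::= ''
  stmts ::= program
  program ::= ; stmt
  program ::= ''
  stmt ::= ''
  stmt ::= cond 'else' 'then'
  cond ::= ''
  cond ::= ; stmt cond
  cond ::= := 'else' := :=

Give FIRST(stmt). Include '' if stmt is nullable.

stmt ::= '' contributes ''.
From stmt ::= cond 'else' 'then': cond nullable, take FIRST(cond) ∪ {'else'} = { 'else', :=, ; }.
Union: FIRST(stmt) = { 'else', :=, ;, '' }.

{ 'else', :=, ;, '' }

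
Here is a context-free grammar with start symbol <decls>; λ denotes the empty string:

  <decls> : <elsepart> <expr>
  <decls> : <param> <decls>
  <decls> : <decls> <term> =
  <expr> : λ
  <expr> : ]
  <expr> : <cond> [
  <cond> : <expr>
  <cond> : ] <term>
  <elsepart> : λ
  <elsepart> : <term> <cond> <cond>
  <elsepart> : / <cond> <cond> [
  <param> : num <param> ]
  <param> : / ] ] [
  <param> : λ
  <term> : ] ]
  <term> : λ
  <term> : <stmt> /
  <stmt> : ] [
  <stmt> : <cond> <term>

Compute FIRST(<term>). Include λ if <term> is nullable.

{ /, [, ], λ }

<term> : ] ] contributes {]}.
<term> : λ contributes λ.
From <term> : <stmt> /: <stmt> nullable, take FIRST(<stmt>) ∪ {/} = { /, [, ] }.
Union: FIRST(<term>) = { /, [, ], λ }.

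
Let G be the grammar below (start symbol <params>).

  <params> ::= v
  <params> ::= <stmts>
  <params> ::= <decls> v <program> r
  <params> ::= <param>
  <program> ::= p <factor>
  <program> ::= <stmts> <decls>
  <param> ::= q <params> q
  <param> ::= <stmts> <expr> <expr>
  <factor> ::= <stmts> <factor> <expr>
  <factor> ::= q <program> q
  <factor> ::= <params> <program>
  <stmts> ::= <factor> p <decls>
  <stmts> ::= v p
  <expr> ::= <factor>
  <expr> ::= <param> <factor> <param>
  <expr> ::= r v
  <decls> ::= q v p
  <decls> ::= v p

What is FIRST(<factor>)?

From <factor> ::= <stmts> <factor> <expr>: add FIRST(<stmts>) = { q, v }.
<factor> ::= q <program> q contributes {q}.
From <factor> ::= <params> <program>: add FIRST(<params>) = { q, v }.
Union: FIRST(<factor>) = { q, v }.

{ q, v }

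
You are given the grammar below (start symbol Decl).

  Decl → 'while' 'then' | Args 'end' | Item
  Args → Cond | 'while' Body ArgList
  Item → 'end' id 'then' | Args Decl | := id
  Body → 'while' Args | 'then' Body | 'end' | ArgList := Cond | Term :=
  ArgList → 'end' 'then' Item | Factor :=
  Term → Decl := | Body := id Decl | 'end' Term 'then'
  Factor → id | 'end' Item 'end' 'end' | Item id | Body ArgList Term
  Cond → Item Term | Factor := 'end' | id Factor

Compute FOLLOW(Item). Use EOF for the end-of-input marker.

{ EOF, 'end', 'then', 'while', :=, id }

In Decl → Item: Item is at the end, add FOLLOW(Decl) = { EOF, 'end', 'then', 'while', :=, id }.
In ArgList → 'end' 'then' Item: Item is at the end, add FOLLOW(ArgList) = { 'end', 'then', 'while', :=, id }.
In Factor → 'end' Item 'end' 'end': add FIRST('end' 'end') = { 'end' }.
In Factor → Item id: add FIRST(id) = { id }.
In Cond → Item Term: add FIRST(Term) = { 'end', 'then', 'while', :=, id }.
Union: FOLLOW(Item) = { EOF, 'end', 'then', 'while', :=, id }.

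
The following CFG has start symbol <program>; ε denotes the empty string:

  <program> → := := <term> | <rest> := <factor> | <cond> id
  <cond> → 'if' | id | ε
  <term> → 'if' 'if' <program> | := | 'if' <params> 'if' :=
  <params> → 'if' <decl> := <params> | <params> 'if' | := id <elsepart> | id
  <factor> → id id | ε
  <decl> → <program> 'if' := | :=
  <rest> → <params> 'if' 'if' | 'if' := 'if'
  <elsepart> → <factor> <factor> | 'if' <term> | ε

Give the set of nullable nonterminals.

{ <cond>, <elsepart>, <factor> }

Directly nullable (have an ε-production): <cond>, <factor>, <elsepart>.
No other nonterminal has a production whose RHS symbols are all nullable.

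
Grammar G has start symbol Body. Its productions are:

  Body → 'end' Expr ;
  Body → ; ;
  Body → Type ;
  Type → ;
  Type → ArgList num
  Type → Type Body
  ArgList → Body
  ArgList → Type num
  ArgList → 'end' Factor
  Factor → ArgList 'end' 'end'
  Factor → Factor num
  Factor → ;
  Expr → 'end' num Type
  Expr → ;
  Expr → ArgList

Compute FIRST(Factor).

{ 'end', ; }

From Factor → ArgList 'end' 'end': add FIRST(ArgList) = { 'end', ; }.
From Factor → Factor num: add FIRST(Factor) = { 'end', ; }.
Factor → ; contributes {;}.
Union: FIRST(Factor) = { 'end', ; }.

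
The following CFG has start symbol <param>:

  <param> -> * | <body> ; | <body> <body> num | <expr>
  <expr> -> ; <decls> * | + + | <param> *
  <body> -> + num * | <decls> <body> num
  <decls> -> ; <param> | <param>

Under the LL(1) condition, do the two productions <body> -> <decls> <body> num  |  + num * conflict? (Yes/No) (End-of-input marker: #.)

FIRST(<decls> <body> num) = { *, +, ; } and FIRST(+ num *) = { + }.
Both contain +, so the two alternatives are not disjoint — LL(1) conflict.

Yes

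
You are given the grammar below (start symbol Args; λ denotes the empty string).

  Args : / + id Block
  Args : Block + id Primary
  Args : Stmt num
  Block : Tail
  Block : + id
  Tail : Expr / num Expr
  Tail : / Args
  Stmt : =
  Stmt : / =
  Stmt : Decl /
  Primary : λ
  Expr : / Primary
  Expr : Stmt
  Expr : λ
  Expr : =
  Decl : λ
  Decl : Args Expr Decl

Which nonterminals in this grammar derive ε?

Directly nullable (have an λ-production): Primary, Expr, Decl.
No other nonterminal has a production whose RHS symbols are all nullable.

{ Decl, Expr, Primary }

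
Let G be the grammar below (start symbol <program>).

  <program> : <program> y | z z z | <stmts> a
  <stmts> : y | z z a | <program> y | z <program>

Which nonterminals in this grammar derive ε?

No nonterminal has an empty production or an RHS whose symbols are all nullable.

{ } (none)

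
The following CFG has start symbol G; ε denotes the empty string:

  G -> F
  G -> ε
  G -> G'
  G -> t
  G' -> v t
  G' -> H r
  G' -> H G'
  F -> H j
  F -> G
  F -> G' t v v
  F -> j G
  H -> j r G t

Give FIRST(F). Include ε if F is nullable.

From F -> H j: add FIRST(H) = { j }.
From F -> G: add FIRST(G) = { j, t, v, ε } (including ε since G is nullable).
From F -> G' t v v: add FIRST(G') = { j, v }.
F -> j G contributes {j}.
Union: FIRST(F) = { j, t, v, ε }.

{ j, t, v, ε }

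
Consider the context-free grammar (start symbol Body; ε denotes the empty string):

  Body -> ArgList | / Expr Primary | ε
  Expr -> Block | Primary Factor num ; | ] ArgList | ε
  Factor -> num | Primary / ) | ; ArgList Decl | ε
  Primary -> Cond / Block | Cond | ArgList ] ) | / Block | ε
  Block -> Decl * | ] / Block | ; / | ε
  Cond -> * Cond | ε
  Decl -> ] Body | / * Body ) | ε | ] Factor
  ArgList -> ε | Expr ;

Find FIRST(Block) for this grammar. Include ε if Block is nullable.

From Block -> Decl *: Decl nullable, take FIRST(Decl) ∪ {*} = { *, /, ] }.
Block -> ] / Block contributes {]}.
Block -> ; / contributes {;}.
Block -> ε contributes ε.
Union: FIRST(Block) = { *, /, ;, ], ε }.

{ *, /, ;, ], ε }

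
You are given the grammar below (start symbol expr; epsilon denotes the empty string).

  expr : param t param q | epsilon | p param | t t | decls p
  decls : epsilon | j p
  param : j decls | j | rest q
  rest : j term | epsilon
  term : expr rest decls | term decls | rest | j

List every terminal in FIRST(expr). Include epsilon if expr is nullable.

{ j, p, q, t, epsilon }

From expr : param t param q: add FIRST(param) = { j, q }.
expr : epsilon contributes epsilon.
expr : p param contributes {p}.
expr : t t contributes {t}.
From expr : decls p: decls nullable, take FIRST(decls) ∪ {p} = { j, p }.
Union: FIRST(expr) = { j, p, q, t, epsilon }.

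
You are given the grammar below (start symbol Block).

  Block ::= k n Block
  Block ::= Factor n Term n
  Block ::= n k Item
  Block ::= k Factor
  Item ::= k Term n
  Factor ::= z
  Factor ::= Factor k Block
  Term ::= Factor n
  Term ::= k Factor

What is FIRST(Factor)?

{ z }

Factor ::= z contributes {z}.
From Factor ::= Factor k Block: add FIRST(Factor) = { z }.
Union: FIRST(Factor) = { z }.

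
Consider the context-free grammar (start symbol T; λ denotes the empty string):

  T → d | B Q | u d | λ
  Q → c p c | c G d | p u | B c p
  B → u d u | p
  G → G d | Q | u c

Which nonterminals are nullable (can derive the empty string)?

Directly nullable (have an λ-production): T.
No other nonterminal has a production whose RHS symbols are all nullable.

{ T }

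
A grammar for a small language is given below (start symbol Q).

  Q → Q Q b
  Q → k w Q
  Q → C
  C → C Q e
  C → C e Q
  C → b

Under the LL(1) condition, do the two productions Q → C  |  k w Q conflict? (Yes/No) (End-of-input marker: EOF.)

FIRST(C) = { b } and FIRST(k w Q) = { k }.
The FIRST sets are disjoint and neither alternative is nullable — no conflict.

No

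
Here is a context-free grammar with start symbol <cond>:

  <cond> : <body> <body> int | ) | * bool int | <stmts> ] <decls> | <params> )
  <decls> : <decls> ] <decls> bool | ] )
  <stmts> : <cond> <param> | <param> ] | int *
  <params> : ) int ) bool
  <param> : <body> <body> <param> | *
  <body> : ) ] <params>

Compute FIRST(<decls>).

From <decls> : <decls> ] <decls> bool: add FIRST(<decls>) = { ] }.
<decls> : ] ) contributes {]}.
Union: FIRST(<decls>) = { ] }.

{ ] }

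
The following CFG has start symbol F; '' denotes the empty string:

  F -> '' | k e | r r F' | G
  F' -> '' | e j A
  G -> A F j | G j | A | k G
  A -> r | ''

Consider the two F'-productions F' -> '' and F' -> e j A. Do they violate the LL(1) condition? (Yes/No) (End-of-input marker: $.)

No

FIRST('') = { '' } and FIRST(e j A) = { e }.
The first is nullable but FOLLOW(F') = { $, j } is disjoint from FIRST of the second.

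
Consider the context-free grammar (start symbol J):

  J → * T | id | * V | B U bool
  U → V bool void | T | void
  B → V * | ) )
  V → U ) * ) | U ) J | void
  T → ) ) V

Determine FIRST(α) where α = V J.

Add FIRST(V) = { ), void }; V is not nullable, stop.

{ ), void }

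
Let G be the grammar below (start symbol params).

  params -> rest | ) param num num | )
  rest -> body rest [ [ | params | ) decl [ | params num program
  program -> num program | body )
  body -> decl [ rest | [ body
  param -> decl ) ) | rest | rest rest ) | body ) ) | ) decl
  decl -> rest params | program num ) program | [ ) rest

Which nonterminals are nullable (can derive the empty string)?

{ } (none)

No nonterminal has an empty production or an RHS whose symbols are all nullable.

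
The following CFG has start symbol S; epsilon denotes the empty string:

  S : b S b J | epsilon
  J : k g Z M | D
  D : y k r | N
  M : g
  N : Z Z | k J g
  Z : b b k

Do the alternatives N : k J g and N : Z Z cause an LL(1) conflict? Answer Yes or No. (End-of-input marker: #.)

No

FIRST(k J g) = { k } and FIRST(Z Z) = { b }.
The FIRST sets are disjoint and neither alternative is nullable — no conflict.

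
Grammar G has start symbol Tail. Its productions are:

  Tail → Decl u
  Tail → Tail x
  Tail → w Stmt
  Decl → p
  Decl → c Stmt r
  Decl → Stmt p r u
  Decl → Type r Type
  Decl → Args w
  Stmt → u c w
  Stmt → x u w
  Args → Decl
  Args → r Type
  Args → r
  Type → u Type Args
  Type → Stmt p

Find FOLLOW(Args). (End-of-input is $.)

In Decl → Args w: add FIRST(w) = { w }.
In Type → u Type Args: Args is at the end, add FOLLOW(Type) = { c, p, r, u, w, x }.
Union: FOLLOW(Args) = { c, p, r, u, w, x }.

{ c, p, r, u, w, x }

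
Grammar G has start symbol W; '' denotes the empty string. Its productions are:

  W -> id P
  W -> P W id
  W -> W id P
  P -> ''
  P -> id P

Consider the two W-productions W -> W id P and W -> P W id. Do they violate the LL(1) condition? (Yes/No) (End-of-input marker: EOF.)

Yes

FIRST(W id P) = { id } and FIRST(P W id) = { id }.
Both contain id, so the two alternatives are not disjoint — LL(1) conflict.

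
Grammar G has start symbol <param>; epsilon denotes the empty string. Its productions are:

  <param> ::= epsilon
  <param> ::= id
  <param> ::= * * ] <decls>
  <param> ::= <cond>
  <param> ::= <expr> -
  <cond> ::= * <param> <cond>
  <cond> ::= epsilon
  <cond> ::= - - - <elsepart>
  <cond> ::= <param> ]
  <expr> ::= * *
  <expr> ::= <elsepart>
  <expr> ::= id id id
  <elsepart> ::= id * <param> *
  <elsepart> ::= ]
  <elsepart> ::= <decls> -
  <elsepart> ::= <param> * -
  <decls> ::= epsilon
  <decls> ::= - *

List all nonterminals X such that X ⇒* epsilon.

{ <cond>, <decls>, <param> }

Directly nullable (have an epsilon-production): <param>, <cond>, <decls>.
No other nonterminal has a production whose RHS symbols are all nullable.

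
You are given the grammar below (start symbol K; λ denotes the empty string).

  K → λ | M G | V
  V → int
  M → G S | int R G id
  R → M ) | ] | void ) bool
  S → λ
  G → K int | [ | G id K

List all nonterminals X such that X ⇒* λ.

Directly nullable (have an λ-production): K, S.
No other nonterminal has a production whose RHS symbols are all nullable.

{ K, S }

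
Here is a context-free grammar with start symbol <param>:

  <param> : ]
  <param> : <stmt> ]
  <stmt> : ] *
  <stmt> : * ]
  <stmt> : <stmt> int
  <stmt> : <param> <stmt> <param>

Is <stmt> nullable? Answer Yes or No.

No nonterminal in this grammar is nullable.
No production of <stmt> has an RHS whose symbols are all nullable, so <stmt> is not nullable.

No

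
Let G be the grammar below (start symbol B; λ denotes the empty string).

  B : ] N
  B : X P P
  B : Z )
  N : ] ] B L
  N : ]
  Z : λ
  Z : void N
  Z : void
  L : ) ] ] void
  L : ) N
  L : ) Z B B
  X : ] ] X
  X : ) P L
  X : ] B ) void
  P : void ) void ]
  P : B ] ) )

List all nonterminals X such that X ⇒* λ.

Directly nullable (have an λ-production): Z.
No other nonterminal has a production whose RHS symbols are all nullable.

{ Z }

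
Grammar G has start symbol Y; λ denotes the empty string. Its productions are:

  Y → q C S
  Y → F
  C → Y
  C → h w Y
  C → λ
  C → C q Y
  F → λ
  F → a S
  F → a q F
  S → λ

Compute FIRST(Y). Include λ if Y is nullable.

{ a, q, λ }

Y → q C S contributes {q}.
From Y → F: add FIRST(F) = { a, λ } (including λ since F is nullable).
Union: FIRST(Y) = { a, q, λ }.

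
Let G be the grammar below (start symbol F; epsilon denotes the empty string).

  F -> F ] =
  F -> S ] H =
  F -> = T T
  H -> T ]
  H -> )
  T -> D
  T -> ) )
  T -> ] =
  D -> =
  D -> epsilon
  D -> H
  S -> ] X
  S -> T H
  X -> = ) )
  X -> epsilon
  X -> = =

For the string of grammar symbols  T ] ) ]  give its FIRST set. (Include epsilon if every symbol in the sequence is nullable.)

{ ), =, ] }

Add FIRST(T)\{epsilon} = { ), =, ] }; T is nullable, continue.
] is a terminal; add {]} and stop.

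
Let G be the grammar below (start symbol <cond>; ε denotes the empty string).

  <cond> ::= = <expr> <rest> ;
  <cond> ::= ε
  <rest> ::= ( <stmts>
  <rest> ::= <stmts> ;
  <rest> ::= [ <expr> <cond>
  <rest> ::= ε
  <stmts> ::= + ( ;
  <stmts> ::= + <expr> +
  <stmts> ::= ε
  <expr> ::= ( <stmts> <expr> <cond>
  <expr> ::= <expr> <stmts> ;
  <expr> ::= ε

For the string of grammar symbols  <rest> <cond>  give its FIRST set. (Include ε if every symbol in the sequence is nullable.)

{ (, +, ;, =, [, ε }

Add FIRST(<rest>)\{ε} = { (, +, ;, [ }; <rest> is nullable, continue.
Add FIRST(<cond>)\{ε} = { = }; <cond> is nullable, continue.
Every symbol is nullable, so include ε.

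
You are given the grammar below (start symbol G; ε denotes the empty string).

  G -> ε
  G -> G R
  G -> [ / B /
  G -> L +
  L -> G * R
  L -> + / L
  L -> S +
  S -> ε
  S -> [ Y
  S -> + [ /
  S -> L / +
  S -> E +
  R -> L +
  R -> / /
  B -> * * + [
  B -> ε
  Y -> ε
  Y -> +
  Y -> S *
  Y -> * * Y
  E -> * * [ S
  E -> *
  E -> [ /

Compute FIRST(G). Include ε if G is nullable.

{ *, +, /, [, ε }

G -> ε contributes ε.
From G -> G R: G nullable, take FIRST(G) ∪ FIRST(R) = { *, +, /, [ }.
G -> [ / B / contributes {[}.
From G -> L +: add FIRST(L) = { *, +, /, [ }.
Union: FIRST(G) = { *, +, /, [, ε }.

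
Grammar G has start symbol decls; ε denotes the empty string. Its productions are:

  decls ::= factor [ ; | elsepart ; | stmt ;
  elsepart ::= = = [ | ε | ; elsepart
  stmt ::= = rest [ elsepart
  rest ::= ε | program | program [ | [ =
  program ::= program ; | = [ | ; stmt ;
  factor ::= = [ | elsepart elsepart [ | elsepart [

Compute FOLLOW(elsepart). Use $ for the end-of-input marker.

In decls ::= elsepart ;: add FIRST(;) = { ; }.
In elsepart ::= ; elsepart: elsepart is at the end, add FOLLOW(elsepart) = { ;, =, [ }.
In stmt ::= = rest [ elsepart: elsepart is at the end, add FOLLOW(stmt) = { ; }.
In factor ::= elsepart elsepart [: add FIRST(elsepart [) = { ;, =, [ }.
In factor ::= elsepart elsepart [: add FIRST([) = { [ }.
In factor ::= elsepart [: add FIRST([) = { [ }.
Union: FOLLOW(elsepart) = { ;, =, [ }.

{ ;, =, [ }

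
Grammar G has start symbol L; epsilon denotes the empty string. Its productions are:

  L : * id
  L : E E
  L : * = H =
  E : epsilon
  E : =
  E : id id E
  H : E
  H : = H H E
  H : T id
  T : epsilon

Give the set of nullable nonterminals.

{ E, H, L, T }

Directly nullable (have an epsilon-production): E, T.
L : E E with every symbol nullable, so L is nullable.
H : E with every symbol nullable, so H is nullable.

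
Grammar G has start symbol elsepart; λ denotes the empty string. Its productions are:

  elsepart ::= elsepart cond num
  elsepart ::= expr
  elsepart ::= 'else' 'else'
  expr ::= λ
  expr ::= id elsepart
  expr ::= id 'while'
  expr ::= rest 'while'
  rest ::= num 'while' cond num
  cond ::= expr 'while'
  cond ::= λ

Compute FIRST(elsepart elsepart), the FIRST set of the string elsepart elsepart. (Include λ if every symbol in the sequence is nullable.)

Add FIRST(elsepart)\{λ} = { 'else', 'while', id, num }; elsepart is nullable, continue.
Add FIRST(elsepart)\{λ} = { 'else', 'while', id, num }; elsepart is nullable, continue.
Every symbol is nullable, so include λ.

{ 'else', 'while', id, num, λ }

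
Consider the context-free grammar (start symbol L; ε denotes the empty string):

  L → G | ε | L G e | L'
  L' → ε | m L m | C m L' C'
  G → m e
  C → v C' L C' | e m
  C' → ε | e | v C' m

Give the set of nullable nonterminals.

Directly nullable (have an ε-production): L, L', C'.
No other nonterminal has a production whose RHS symbols are all nullable.

{ C', L, L' }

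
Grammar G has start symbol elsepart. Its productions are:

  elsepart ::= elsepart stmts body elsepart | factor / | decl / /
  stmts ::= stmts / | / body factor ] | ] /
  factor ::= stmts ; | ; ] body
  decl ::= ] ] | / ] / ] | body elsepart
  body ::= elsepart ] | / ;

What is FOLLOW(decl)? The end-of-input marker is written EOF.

{ / }

In elsepart ::= decl / /: add FIRST(/ /) = { / }.
Union: FOLLOW(decl) = { / }.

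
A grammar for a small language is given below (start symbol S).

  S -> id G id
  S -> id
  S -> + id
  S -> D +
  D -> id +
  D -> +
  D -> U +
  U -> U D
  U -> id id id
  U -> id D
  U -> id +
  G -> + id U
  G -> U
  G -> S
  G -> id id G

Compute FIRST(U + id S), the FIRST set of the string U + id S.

Add FIRST(U) = { id }; U is not nullable, stop.

{ id }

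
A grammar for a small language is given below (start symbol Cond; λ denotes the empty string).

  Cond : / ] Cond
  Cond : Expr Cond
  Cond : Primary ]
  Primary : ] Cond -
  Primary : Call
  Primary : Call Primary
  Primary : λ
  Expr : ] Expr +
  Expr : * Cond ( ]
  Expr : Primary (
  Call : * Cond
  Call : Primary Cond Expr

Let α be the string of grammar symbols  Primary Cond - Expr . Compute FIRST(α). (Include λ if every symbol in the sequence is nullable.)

{ (, *, /, ] }

Add FIRST(Primary)\{λ} = { (, *, /, ] }; Primary is nullable, continue.
Add FIRST(Cond) = { (, *, /, ] }; Cond is not nullable, stop.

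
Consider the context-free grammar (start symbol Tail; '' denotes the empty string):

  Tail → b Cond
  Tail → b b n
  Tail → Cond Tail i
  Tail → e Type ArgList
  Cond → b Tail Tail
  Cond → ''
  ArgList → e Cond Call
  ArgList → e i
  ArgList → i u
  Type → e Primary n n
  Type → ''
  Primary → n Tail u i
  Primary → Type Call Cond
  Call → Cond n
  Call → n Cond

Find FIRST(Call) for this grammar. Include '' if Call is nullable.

{ b, n }

From Call → Cond n: Cond nullable, take FIRST(Cond) ∪ {n} = { b, n }.
Call → n Cond contributes {n}.
Union: FIRST(Call) = { b, n }.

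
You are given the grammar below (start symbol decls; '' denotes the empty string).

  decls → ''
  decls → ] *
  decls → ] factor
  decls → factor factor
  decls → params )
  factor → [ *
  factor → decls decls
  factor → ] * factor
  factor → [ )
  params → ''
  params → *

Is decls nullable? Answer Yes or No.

decls has an ''-production, so decls ⇒ ''.

Yes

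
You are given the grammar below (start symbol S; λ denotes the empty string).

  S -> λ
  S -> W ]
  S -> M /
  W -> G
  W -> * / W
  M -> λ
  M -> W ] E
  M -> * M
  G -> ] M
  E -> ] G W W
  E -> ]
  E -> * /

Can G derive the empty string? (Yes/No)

No

Nullable nonterminals: M, S.
No production of G has an RHS whose symbols are all nullable, so G is not nullable.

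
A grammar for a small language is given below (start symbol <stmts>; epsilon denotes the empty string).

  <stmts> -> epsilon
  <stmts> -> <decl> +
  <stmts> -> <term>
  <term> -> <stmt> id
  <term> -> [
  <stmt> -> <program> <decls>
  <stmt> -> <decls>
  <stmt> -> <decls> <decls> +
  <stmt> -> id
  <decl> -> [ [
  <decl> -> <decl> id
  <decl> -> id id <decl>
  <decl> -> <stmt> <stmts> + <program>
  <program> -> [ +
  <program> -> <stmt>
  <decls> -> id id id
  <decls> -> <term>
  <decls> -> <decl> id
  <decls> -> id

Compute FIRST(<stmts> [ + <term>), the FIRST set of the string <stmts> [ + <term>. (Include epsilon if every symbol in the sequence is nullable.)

{ [, id }

Add FIRST(<stmts>)\{epsilon} = { [, id }; <stmts> is nullable, continue.
[ is a terminal; add {[} and stop.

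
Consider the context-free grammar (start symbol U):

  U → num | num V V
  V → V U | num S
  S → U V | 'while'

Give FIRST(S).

From S → U V: add FIRST(U) = { num }.
S → 'while' contributes {'while'}.
Union: FIRST(S) = { 'while', num }.

{ 'while', num }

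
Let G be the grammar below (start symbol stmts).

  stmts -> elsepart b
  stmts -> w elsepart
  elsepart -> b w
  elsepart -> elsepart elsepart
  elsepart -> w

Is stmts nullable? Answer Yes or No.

No

No nonterminal in this grammar is nullable.
No production of stmts has an RHS whose symbols are all nullable, so stmts is not nullable.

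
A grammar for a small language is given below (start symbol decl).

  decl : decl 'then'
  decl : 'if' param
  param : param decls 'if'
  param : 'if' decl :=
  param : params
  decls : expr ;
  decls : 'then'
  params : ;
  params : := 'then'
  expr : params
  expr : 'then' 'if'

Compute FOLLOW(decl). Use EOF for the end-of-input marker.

{ EOF, 'then', := }

decl is the start symbol, so EOF ∈ FOLLOW(decl).
In decl : decl 'then': add FIRST('then') = { 'then' }.
In param : 'if' decl :=: add FIRST(:=) = { := }.
Union: FOLLOW(decl) = { EOF, 'then', := }.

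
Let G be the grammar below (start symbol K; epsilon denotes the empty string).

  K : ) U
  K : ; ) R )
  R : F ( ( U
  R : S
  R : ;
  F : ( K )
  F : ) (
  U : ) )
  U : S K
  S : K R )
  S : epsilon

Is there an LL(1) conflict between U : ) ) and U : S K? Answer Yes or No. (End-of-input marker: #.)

Yes

FIRST() )) = { ) } and FIRST(S K) = { ), ; }.
Both contain ), so the two alternatives are not disjoint — LL(1) conflict.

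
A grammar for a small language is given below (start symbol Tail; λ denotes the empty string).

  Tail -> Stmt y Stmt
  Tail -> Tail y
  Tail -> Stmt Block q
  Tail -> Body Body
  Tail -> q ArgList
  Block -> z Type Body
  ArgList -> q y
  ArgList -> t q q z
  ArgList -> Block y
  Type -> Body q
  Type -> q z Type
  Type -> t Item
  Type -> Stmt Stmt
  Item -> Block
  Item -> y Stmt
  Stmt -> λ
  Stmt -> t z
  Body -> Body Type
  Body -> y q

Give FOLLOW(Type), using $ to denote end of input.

{ $, q, t, y }

In Block -> z Type Body: add FIRST(Body) = { y }.
In Type -> q z Type: Type is at the end, add FOLLOW(Type) = { $, q, t, y }.
In Body -> Body Type: Type is at the end, add FOLLOW(Body) = { $, q, t, y }.
Union: FOLLOW(Type) = { $, q, t, y }.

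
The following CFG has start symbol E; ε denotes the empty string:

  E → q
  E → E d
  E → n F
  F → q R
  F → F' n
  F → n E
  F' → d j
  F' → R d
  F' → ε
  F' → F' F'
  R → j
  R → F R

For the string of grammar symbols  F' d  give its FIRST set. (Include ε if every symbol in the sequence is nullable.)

Add FIRST(F')\{ε} = { d, j, n, q }; F' is nullable, continue.
d is a terminal; add {d} and stop.

{ d, j, n, q }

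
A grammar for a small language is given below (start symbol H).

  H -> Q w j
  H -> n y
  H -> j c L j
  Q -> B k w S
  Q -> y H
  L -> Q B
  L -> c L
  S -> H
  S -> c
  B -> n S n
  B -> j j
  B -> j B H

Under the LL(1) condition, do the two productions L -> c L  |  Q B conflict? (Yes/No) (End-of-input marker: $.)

No

FIRST(c L) = { c } and FIRST(Q B) = { j, n, y }.
The FIRST sets are disjoint and neither alternative is nullable — no conflict.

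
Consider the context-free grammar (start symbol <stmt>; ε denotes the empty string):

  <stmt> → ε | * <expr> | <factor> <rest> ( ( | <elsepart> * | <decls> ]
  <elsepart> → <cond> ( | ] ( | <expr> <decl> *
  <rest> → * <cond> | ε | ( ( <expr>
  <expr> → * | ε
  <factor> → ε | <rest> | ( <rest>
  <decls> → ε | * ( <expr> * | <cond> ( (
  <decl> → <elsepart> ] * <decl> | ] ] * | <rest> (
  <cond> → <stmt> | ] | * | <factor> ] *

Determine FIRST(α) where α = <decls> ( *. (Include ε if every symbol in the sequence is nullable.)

{ (, *, ] }

Add FIRST(<decls>)\{ε} = { (, *, ] }; <decls> is nullable, continue.
( is a terminal; add {(} and stop.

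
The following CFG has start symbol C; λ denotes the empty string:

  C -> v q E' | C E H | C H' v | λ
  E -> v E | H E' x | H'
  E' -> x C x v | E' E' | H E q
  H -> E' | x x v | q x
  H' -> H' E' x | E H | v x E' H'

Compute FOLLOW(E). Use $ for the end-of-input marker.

In C -> C E H: add FIRST(H) = { q, x }.
In E -> v E: E is at the end, add FOLLOW(E) = { q, x }.
In E' -> H E q: add FIRST(q) = { q }.
In H' -> E H: add FIRST(H) = { q, x }.
Union: FOLLOW(E) = { q, x }.

{ q, x }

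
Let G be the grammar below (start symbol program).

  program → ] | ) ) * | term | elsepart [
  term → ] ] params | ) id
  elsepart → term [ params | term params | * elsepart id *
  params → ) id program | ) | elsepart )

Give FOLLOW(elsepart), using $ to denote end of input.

{ ), [, id }

In program → elsepart [: add FIRST([) = { [ }.
In elsepart → * elsepart id *: add FIRST(id *) = { id }.
In params → elsepart ): add FIRST()) = { ) }.
Union: FOLLOW(elsepart) = { ), [, id }.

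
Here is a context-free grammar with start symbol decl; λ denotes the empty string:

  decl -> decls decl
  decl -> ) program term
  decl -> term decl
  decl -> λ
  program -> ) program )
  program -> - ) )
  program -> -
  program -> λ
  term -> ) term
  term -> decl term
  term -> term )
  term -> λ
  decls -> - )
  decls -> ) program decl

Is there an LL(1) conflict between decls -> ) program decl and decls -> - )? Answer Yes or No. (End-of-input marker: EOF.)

No

FIRST() program decl) = { ) } and FIRST(- )) = { - }.
The FIRST sets are disjoint and neither alternative is nullable — no conflict.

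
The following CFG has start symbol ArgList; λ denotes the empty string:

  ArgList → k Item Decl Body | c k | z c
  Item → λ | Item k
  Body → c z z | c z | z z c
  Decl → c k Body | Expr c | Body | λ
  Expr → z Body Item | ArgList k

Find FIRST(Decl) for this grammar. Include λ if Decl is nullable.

{ c, k, z, λ }

Decl → c k Body contributes {c}.
From Decl → Expr c: add FIRST(Expr) = { c, k, z }.
From Decl → Body: add FIRST(Body) = { c, z }.
Decl → λ contributes λ.
Union: FIRST(Decl) = { c, k, z, λ }.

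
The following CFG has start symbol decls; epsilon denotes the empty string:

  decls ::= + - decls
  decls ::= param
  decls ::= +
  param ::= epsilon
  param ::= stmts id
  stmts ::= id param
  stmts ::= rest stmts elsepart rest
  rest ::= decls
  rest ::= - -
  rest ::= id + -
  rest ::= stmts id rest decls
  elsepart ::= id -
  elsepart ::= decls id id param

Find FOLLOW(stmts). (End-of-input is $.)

{ +, -, id }

In param ::= stmts id: add FIRST(id) = { id }.
In stmts ::= rest stmts elsepart rest: add FIRST(elsepart rest) = { +, -, id }.
In rest ::= stmts id rest decls: add FIRST(id rest decls) = { id }.
Union: FOLLOW(stmts) = { +, -, id }.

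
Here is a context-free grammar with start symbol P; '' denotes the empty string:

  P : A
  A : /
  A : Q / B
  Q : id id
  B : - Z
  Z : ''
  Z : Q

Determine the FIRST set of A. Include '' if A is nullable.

{ /, id }

A : / contributes {/}.
From A : Q / B: add FIRST(Q) = { id }.
Union: FIRST(A) = { /, id }.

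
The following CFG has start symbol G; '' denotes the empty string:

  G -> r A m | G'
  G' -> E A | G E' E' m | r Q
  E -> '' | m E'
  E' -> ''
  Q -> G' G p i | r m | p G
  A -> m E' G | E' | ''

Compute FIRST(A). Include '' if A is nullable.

{ m, '' }

A -> m E' G contributes {m}.
From A -> E': add FIRST(E') = { '' } (including '' since E' is nullable).
A -> '' contributes ''.
Union: FIRST(A) = { m, '' }.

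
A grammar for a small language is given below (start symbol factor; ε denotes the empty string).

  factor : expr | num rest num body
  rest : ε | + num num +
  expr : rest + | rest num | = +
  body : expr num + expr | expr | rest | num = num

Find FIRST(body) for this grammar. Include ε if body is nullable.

From body : expr num + expr: add FIRST(expr) = { +, =, num }.
From body : expr: add FIRST(expr) = { +, =, num }.
From body : rest: add FIRST(rest) = { +, ε } (including ε since rest is nullable).
body : num = num contributes {num}.
Union: FIRST(body) = { +, =, num, ε }.

{ +, =, num, ε }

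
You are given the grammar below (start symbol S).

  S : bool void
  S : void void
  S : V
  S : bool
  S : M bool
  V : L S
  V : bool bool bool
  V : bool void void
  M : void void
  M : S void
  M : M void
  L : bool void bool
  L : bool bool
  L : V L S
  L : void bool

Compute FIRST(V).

From V : L S: add FIRST(L) = { bool, void }.
V : bool bool bool contributes {bool}.
V : bool void void contributes {bool}.
Union: FIRST(V) = { bool, void }.

{ bool, void }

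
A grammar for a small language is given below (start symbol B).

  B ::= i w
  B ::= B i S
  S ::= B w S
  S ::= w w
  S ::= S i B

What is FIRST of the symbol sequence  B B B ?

Add FIRST(B) = { i }; B is not nullable, stop.

{ i }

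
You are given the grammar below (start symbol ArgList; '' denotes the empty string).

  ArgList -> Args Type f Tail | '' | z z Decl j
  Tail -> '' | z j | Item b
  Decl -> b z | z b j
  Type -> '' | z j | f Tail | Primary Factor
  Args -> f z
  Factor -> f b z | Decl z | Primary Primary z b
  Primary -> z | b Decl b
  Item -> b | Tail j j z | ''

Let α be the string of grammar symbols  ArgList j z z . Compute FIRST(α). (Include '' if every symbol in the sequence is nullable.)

Add FIRST(ArgList)\{''} = { f, z }; ArgList is nullable, continue.
j is a terminal; add {j} and stop.

{ f, j, z }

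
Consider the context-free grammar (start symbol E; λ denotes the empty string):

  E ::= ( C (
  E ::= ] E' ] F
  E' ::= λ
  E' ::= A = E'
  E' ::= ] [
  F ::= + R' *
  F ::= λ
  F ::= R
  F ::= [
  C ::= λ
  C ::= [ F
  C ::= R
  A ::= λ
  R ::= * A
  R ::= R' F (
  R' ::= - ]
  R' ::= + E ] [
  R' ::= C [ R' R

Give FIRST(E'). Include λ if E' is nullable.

E' ::= λ contributes λ.
From E' ::= A = E': A nullable, take FIRST(A) ∪ {=} = { = }.
E' ::= ] [ contributes {]}.
Union: FIRST(E') = { =, ], λ }.

{ =, ], λ }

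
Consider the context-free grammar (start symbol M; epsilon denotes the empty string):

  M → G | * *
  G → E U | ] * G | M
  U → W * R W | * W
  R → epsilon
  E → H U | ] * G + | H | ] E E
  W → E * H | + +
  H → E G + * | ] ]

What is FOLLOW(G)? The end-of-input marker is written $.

In M → G: G is at the end, add FOLLOW(M) = { $, + }.
In G → ] * G: G is at the end, add FOLLOW(G) = { $, + }.
In E → ] * G +: add FIRST(+) = { + }.
In H → E G + *: add FIRST(+ *) = { + }.
Union: FOLLOW(G) = { $, + }.

{ $, + }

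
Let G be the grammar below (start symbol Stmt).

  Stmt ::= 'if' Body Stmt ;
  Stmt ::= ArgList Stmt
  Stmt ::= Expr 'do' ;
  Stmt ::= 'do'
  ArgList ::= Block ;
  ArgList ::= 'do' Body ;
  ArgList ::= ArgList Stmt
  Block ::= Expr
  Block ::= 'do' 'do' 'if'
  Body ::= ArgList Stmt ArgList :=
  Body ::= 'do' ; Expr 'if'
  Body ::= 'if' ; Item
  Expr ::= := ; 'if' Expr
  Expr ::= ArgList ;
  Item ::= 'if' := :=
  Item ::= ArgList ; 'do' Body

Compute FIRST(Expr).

{ 'do', := }

Expr ::= := ; 'if' Expr contributes {:=}.
From Expr ::= ArgList ;: add FIRST(ArgList) = { 'do', := }.
Union: FIRST(Expr) = { 'do', := }.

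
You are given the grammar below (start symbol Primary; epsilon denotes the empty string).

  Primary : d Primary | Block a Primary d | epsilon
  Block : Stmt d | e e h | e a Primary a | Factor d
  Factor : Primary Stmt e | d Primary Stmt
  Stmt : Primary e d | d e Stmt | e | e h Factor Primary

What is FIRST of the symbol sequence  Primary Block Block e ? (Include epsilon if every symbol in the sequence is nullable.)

{ d, e }

Add FIRST(Primary)\{epsilon} = { d, e }; Primary is nullable, continue.
Add FIRST(Block) = { d, e }; Block is not nullable, stop.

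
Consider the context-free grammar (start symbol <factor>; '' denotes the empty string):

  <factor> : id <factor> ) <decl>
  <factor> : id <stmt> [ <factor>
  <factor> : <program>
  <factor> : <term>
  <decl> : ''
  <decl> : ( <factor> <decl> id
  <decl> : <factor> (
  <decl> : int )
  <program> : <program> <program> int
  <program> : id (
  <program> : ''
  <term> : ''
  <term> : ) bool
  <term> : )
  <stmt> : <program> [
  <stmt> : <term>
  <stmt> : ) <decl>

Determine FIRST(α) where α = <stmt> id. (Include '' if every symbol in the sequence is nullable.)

{ ), [, id, int }

Add FIRST(<stmt>)\{''} = { ), [, id, int }; <stmt> is nullable, continue.
id is a terminal; add {id} and stop.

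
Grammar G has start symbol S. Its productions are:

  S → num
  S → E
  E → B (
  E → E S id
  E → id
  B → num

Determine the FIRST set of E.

{ id, num }

From E → B (: add FIRST(B) = { num }.
From E → E S id: add FIRST(E) = { id, num }.
E → id contributes {id}.
Union: FIRST(E) = { id, num }.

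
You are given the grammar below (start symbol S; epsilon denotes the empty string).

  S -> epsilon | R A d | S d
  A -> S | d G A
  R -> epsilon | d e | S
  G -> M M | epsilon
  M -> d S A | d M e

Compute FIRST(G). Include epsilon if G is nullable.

{ d, epsilon }

From G -> M M: add FIRST(M) = { d }.
G -> epsilon contributes epsilon.
Union: FIRST(G) = { d, epsilon }.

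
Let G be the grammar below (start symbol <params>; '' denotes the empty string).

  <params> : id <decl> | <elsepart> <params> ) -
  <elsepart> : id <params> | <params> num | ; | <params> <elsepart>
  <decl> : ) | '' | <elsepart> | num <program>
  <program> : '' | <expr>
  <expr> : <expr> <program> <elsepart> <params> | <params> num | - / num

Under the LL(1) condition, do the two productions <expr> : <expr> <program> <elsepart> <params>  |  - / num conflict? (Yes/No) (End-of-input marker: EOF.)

FIRST(<expr> <program> <elsepart> <params>) = { -, ;, id } and FIRST(- / num) = { - }.
Both contain -, so the two alternatives are not disjoint — LL(1) conflict.

Yes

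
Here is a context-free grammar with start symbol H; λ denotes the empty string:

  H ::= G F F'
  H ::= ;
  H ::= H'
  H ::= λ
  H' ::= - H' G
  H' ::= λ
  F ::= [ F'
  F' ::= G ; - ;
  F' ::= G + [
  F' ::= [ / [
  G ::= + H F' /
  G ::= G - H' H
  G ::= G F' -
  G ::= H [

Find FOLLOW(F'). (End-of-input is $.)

In H ::= G F F': F' is at the end, add FOLLOW(H) = { $, +, -, ;, [ }.
In F ::= [ F': F' is at the end, add FOLLOW(F) = { +, -, ;, [ }.
In G ::= + H F' /: add FIRST(/) = { / }.
In G ::= G F' -: add FIRST(-) = { - }.
Union: FOLLOW(F') = { $, +, -, /, ;, [ }.

{ $, +, -, /, ;, [ }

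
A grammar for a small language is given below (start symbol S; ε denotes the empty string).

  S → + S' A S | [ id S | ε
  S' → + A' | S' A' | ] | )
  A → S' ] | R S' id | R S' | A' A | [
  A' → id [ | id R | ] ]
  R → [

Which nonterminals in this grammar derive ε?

Directly nullable (have an ε-production): S.
No other nonterminal has a production whose RHS symbols are all nullable.

{ S }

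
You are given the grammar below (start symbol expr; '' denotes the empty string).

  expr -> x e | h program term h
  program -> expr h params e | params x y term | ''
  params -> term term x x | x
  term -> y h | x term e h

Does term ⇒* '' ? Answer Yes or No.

Nullable nonterminals: program.
No production of term has an RHS whose symbols are all nullable, so term is not nullable.

No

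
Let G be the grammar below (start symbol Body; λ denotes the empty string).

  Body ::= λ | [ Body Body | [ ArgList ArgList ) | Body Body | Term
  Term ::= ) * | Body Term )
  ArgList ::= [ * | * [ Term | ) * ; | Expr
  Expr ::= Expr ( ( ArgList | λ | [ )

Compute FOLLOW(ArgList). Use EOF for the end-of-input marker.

{ (, ), *, [ }

In Body ::= [ ArgList ArgList ): add FIRST(ArgList )) = { (, ), *, [ }.
In Body ::= [ ArgList ArgList ): add FIRST()) = { ) }.
In Expr ::= Expr ( ( ArgList: ArgList is at the end, add FOLLOW(Expr) = { (, ), *, [ }.
Union: FOLLOW(ArgList) = { (, ), *, [ }.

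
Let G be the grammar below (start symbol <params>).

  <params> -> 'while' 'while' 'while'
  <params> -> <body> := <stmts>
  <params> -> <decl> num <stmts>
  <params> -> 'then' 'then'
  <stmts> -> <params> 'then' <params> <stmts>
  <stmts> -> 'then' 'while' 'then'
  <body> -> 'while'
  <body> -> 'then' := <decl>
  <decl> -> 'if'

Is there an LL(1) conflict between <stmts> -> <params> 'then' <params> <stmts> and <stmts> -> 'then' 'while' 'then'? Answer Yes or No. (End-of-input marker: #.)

Yes

FIRST(<params> 'then' <params> <stmts>) = { 'if', 'then', 'while' } and FIRST('then' 'while' 'then') = { 'then' }.
Both contain 'then', so the two alternatives are not disjoint — LL(1) conflict.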